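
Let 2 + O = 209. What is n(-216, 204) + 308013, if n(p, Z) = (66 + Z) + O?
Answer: 308490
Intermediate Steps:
O = 207 (O = -2 + 209 = 207)
n(p, Z) = 273 + Z (n(p, Z) = (66 + Z) + 207 = 273 + Z)
n(-216, 204) + 308013 = (273 + 204) + 308013 = 477 + 308013 = 308490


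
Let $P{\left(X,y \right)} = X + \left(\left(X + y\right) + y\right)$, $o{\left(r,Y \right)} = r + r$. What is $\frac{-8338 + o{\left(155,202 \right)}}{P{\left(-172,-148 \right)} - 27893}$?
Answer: $\frac{2676}{9511} \approx 0.28136$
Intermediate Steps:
$o{\left(r,Y \right)} = 2 r$
$P{\left(X,y \right)} = 2 X + 2 y$ ($P{\left(X,y \right)} = X + \left(X + 2 y\right) = 2 X + 2 y$)
$\frac{-8338 + o{\left(155,202 \right)}}{P{\left(-172,-148 \right)} - 27893} = \frac{-8338 + 2 \cdot 155}{\left(2 \left(-172\right) + 2 \left(-148\right)\right) - 27893} = \frac{-8338 + 310}{\left(-344 - 296\right) - 27893} = - \frac{8028}{-640 - 27893} = - \frac{8028}{-28533} = \left(-8028\right) \left(- \frac{1}{28533}\right) = \frac{2676}{9511}$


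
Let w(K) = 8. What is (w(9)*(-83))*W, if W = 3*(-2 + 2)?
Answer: 0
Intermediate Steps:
W = 0 (W = 3*0 = 0)
(w(9)*(-83))*W = (8*(-83))*0 = -664*0 = 0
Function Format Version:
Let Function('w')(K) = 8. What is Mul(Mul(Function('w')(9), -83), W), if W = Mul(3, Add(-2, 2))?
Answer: 0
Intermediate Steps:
W = 0 (W = Mul(3, 0) = 0)
Mul(Mul(Function('w')(9), -83), W) = Mul(Mul(8, -83), 0) = Mul(-664, 0) = 0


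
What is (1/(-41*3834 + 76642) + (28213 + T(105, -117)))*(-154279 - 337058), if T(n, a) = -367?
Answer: -1102093944764967/80552 ≈ -1.3682e+10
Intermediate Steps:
(1/(-41*3834 + 76642) + (28213 + T(105, -117)))*(-154279 - 337058) = (1/(-41*3834 + 76642) + (28213 - 367))*(-154279 - 337058) = (1/(-157194 + 76642) + 27846)*(-491337) = (1/(-80552) + 27846)*(-491337) = (-1/80552 + 27846)*(-491337) = (2243050991/80552)*(-491337) = -1102093944764967/80552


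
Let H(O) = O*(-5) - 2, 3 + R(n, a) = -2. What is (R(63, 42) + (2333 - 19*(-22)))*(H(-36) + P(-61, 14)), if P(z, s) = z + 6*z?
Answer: -683754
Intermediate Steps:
P(z, s) = 7*z
R(n, a) = -5 (R(n, a) = -3 - 2 = -5)
H(O) = -2 - 5*O (H(O) = -5*O - 2 = -2 - 5*O)
(R(63, 42) + (2333 - 19*(-22)))*(H(-36) + P(-61, 14)) = (-5 + (2333 - 19*(-22)))*((-2 - 5*(-36)) + 7*(-61)) = (-5 + (2333 - 1*(-418)))*((-2 + 180) - 427) = (-5 + (2333 + 418))*(178 - 427) = (-5 + 2751)*(-249) = 2746*(-249) = -683754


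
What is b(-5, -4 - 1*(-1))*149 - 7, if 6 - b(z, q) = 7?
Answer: -156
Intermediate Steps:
b(z, q) = -1 (b(z, q) = 6 - 1*7 = 6 - 7 = -1)
b(-5, -4 - 1*(-1))*149 - 7 = -1*149 - 7 = -149 - 7 = -156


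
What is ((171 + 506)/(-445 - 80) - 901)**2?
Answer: 224393584804/275625 ≈ 8.1413e+5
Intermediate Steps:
((171 + 506)/(-445 - 80) - 901)**2 = (677/(-525) - 901)**2 = (677*(-1/525) - 901)**2 = (-677/525 - 901)**2 = (-473702/525)**2 = 224393584804/275625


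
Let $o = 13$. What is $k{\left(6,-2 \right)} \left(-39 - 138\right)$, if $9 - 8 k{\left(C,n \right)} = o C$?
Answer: $\frac{12213}{8} \approx 1526.6$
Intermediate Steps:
$k{\left(C,n \right)} = \frac{9}{8} - \frac{13 C}{8}$
$k{\left(6,-2 \right)} \left(-39 - 138\right) = \left(\frac{9}{8} - \frac{39}{4}\right) \left(-39 - 138\right) = \left(\frac{9}{8} - \frac{39}{4}\right) \left(-177\right) = \left(- \frac{69}{8}\right) \left(-177\right) = \frac{12213}{8}$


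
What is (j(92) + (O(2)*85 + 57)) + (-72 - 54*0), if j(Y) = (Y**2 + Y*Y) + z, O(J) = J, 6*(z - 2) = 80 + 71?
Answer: 102661/6 ≈ 17110.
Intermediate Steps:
z = 163/6 (z = 2 + (80 + 71)/6 = 2 + (1/6)*151 = 2 + 151/6 = 163/6 ≈ 27.167)
j(Y) = 163/6 + 2*Y**2 (j(Y) = (Y**2 + Y*Y) + 163/6 = (Y**2 + Y**2) + 163/6 = 2*Y**2 + 163/6 = 163/6 + 2*Y**2)
(j(92) + (O(2)*85 + 57)) + (-72 - 54*0) = ((163/6 + 2*92**2) + (2*85 + 57)) + (-72 - 54*0) = ((163/6 + 2*8464) + (170 + 57)) + (-72 + 0) = ((163/6 + 16928) + 227) - 72 = (101731/6 + 227) - 72 = 103093/6 - 72 = 102661/6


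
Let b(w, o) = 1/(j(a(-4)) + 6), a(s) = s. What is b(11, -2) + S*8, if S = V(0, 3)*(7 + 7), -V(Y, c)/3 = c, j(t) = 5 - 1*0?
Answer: -11087/11 ≈ -1007.9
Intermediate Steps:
j(t) = 5 (j(t) = 5 + 0 = 5)
V(Y, c) = -3*c
S = -126 (S = (-3*3)*(7 + 7) = -9*14 = -126)
b(w, o) = 1/11 (b(w, o) = 1/(5 + 6) = 1/11)
b(11, -2) + S*8 = 1/11 - 126*8 = 1/11 - 1008 = -11087/11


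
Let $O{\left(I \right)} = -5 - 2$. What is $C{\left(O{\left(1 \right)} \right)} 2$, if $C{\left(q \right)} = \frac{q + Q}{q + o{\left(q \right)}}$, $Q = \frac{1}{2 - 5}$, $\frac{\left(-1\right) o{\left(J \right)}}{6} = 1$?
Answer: $\frac{44}{39} \approx 1.1282$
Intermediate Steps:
$o{\left(J \right)} = -6$ ($o{\left(J \right)} = \left(-6\right) 1 = -6$)
$O{\left(I \right)} = -7$ ($O{\left(I \right)} = -5 - 2 = -7$)
$Q = - \frac{1}{3}$ ($Q = \frac{1}{-3} = - \frac{1}{3} \approx -0.33333$)
$C{\left(q \right)} = \frac{- \frac{1}{3} + q}{-6 + q}$ ($C{\left(q \right)} = \frac{q - \frac{1}{3}}{q - 6} = \frac{- \frac{1}{3} + q}{-6 + q}$)
$C{\left(O{\left(1 \right)} \right)} 2 = \frac{- \frac{1}{3} - 7}{-6 - 7} \cdot 2 = \frac{1}{-13} \left(- \frac{22}{3}\right) 2 = \left(- \frac{1}{13}\right) \left(- \frac{22}{3}\right) 2 = \frac{22}{39} \cdot 2 = \frac{44}{39}$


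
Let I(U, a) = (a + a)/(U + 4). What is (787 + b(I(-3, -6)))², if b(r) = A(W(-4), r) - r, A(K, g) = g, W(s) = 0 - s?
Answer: 619369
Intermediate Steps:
I(U, a) = 2*a/(4 + U) (I(U, a) = (2*a)/(4 + U) = 2*a/(4 + U))
W(s) = -s
b(r) = 0 (b(r) = r - r = 0)
(787 + b(I(-3, -6)))² = (787 + 0)² = 787² = 619369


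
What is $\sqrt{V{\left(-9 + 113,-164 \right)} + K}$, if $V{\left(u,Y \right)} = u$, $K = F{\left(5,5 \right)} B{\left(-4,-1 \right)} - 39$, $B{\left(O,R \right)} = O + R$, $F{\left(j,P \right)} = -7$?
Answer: $10$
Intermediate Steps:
$K = -4$ ($K = - 7 \left(-4 - 1\right) - 39 = \left(-7\right) \left(-5\right) - 39 = 35 - 39 = -4$)
$\sqrt{V{\left(-9 + 113,-164 \right)} + K} = \sqrt{\left(-9 + 113\right) - 4} = \sqrt{104 - 4} = \sqrt{100} = 10$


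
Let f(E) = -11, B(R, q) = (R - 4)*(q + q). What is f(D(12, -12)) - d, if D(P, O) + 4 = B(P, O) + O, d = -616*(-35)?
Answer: -21571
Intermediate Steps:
B(R, q) = 2*q*(-4 + R) (B(R, q) = (-4 + R)*(2*q) = 2*q*(-4 + R))
d = 21560
D(P, O) = -4 + O + 2*O*(-4 + P) (D(P, O) = -4 + (2*O*(-4 + P) + O) = -4 + (O + 2*O*(-4 + P)) = -4 + O + 2*O*(-4 + P))
f(D(12, -12)) - d = -11 - 1*21560 = -11 - 21560 = -21571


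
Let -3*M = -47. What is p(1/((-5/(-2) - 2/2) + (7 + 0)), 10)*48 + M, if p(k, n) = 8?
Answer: 1199/3 ≈ 399.67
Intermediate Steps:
M = 47/3 (M = -⅓*(-47) = 47/3 ≈ 15.667)
p(1/((-5/(-2) - 2/2) + (7 + 0)), 10)*48 + M = 8*48 + 47/3 = 384 + 47/3 = 1199/3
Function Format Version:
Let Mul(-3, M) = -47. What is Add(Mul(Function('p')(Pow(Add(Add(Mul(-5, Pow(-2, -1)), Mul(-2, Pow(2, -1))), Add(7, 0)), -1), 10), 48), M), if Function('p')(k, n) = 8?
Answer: Rational(1199, 3) ≈ 399.67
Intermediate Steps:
M = Rational(47, 3) (M = Mul(Rational(-1, 3), -47) = Rational(47, 3) ≈ 15.667)
Add(Mul(Function('p')(Pow(Add(Add(Mul(-5, Pow(-2, -1)), Mul(-2, Pow(2, -1))), Add(7, 0)), -1), 10), 48), M) = Add(Mul(8, 48), Rational(47, 3)) = Add(384, Rational(47, 3)) = Rational(1199, 3)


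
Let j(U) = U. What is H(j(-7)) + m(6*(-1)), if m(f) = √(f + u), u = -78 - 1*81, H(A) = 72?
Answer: 72 + I*√165 ≈ 72.0 + 12.845*I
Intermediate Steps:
u = -159 (u = -78 - 81 = -159)
m(f) = √(-159 + f) (m(f) = √(f - 159) = √(-159 + f))
H(j(-7)) + m(6*(-1)) = 72 + √(-159 + 6*(-1)) = 72 + √(-159 - 6) = 72 + √(-165) = 72 + I*√165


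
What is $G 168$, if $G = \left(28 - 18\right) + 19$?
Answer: $4872$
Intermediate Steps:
$G = 29$ ($G = 10 + 19 = 29$)
$G 168 = 29 \cdot 168 = 4872$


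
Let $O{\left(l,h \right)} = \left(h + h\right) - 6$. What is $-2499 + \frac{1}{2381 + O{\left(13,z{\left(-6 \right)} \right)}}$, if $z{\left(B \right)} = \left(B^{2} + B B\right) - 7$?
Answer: $- \frac{6259994}{2505} \approx -2499.0$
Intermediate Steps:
$z{\left(B \right)} = -7 + 2 B^{2}$ ($z{\left(B \right)} = \left(B^{2} + B^{2}\right) - 7 = 2 B^{2} - 7 = -7 + 2 B^{2}$)
$O{\left(l,h \right)} = -6 + 2 h$ ($O{\left(l,h \right)} = 2 h - 6 = -6 + 2 h$)
$-2499 + \frac{1}{2381 + O{\left(13,z{\left(-6 \right)} \right)}} = -2499 + \frac{1}{2381 - \left(6 - 2 \left(-7 + 2 \left(-6\right)^{2}\right)\right)} = -2499 + \frac{1}{2381 - \left(6 - 2 \left(-7 + 2 \cdot 36\right)\right)} = -2499 + \frac{1}{2381 - \left(6 - 2 \left(-7 + 72\right)\right)} = -2499 + \frac{1}{2381 + \left(-6 + 2 \cdot 65\right)} = -2499 + \frac{1}{2381 + \left(-6 + 130\right)} = -2499 + \frac{1}{2381 + 124} = -2499 + \frac{1}{2505} = - \frac{6259994}{2505}$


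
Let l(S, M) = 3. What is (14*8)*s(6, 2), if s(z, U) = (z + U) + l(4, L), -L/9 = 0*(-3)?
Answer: 1232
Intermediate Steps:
L = 0 (L = -0*(-3) = -9*0 = 0)
s(z, U) = 3 + U + z (s(z, U) = (z + U) + 3 = (U + z) + 3 = 3 + U + z)
(14*8)*s(6, 2) = (14*8)*(3 + 2 + 6) = 112*11 = 1232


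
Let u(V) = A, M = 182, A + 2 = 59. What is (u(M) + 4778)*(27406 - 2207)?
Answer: 121837165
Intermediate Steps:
A = 57 (A = -2 + 59 = 57)
u(V) = 57
(u(M) + 4778)*(27406 - 2207) = (57 + 4778)*(27406 - 2207) = 4835*25199 = 121837165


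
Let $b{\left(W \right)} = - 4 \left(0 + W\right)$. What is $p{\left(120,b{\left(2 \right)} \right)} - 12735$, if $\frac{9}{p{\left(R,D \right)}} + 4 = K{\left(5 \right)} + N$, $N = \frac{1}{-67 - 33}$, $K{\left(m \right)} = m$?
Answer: $- \frac{139985}{11} \approx -12726.0$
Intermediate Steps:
$N = - \frac{1}{100}$ ($N = \frac{1}{-100} = - \frac{1}{100} \approx -0.01$)
$b{\left(W \right)} = - 4 W$
$p{\left(R,D \right)} = \frac{100}{11}$ ($p{\left(R,D \right)} = \frac{9}{-4 + \left(5 - \frac{1}{100}\right)} = \frac{9}{-4 + \frac{499}{100}} = \frac{9}{\frac{99}{100}} = 9 \cdot \frac{100}{99} = \frac{100}{11}$)
$p{\left(120,b{\left(2 \right)} \right)} - 12735 = \frac{100}{11} - 12735 = - \frac{139985}{11}$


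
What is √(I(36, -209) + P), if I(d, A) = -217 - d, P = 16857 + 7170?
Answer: √23774 ≈ 154.19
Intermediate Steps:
P = 24027
√(I(36, -209) + P) = √((-217 - 1*36) + 24027) = √((-217 - 36) + 24027) = √(-253 + 24027) = √23774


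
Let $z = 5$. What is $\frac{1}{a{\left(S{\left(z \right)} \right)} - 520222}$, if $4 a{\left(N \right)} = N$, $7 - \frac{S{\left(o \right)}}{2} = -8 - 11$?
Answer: $- \frac{1}{520209} \approx -1.9223 \cdot 10^{-6}$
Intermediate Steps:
$S{\left(o \right)} = 52$ ($S{\left(o \right)} = 14 - 2 \left(-8 - 11\right) = 14 - -38 = 14 + 38 = 52$)
$a{\left(N \right)} = \frac{N}{4}$
$\frac{1}{a{\left(S{\left(z \right)} \right)} - 520222} = \frac{1}{\frac{1}{4} \cdot 52 - 520222} = \frac{1}{13 - 520222} = \frac{1}{-520209} = - \frac{1}{520209}$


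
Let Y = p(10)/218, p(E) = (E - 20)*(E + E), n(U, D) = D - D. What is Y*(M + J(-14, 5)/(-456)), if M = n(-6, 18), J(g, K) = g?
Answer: -175/6213 ≈ -0.028167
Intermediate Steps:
n(U, D) = 0
p(E) = 2*E*(-20 + E) (p(E) = (-20 + E)*(2*E) = 2*E*(-20 + E))
M = 0
Y = -100/109 (Y = (2*10*(-20 + 10))/218 = (2*10*(-10))*(1/218) = -200*1/218 = -100/109 ≈ -0.91743)
Y*(M + J(-14, 5)/(-456)) = -100*(0 - 14/(-456))/109 = -100*(0 - 14*(-1/456))/109 = -100*(0 + 7/228)/109 = -100/109*7/228 = -175/6213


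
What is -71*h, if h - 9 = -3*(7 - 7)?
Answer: -639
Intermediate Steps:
h = 9 (h = 9 - 3*(7 - 7) = 9 - 3*0 = 9 + 0 = 9)
-71*h = -71*9 = -639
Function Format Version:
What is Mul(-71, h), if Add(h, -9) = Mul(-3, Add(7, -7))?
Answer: -639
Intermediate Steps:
h = 9 (h = Add(9, Mul(-3, Add(7, -7))) = Add(9, Mul(-3, 0)) = Add(9, 0) = 9)
Mul(-71, h) = Mul(-71, 9) = -639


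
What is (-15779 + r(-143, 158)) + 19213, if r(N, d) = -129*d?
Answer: -16948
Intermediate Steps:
(-15779 + r(-143, 158)) + 19213 = (-15779 - 129*158) + 19213 = (-15779 - 20382) + 19213 = -36161 + 19213 = -16948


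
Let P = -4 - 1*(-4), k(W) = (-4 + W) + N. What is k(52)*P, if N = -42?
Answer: 0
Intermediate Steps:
k(W) = -46 + W (k(W) = (-4 + W) - 42 = -46 + W)
P = 0 (P = -4 + 4 = 0)
k(52)*P = (-46 + 52)*0 = 6*0 = 0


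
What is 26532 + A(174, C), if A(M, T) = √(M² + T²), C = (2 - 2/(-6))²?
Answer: 26532 + √2454757/9 ≈ 26706.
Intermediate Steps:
C = 49/9 (C = (2 - 2*(-⅙))² = (2 + ⅓)² = (7/3)² = 49/9 ≈ 5.4444)
26532 + A(174, C) = 26532 + √(174² + (49/9)²) = 26532 + √(30276 + 2401/81) = 26532 + √(2454757/81) = 26532 + √2454757/9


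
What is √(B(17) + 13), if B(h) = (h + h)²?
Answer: √1169 ≈ 34.191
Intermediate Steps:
B(h) = 4*h² (B(h) = (2*h)² = 4*h²)
√(B(17) + 13) = √(4*17² + 13) = √(4*289 + 13) = √(1156 + 13) = √1169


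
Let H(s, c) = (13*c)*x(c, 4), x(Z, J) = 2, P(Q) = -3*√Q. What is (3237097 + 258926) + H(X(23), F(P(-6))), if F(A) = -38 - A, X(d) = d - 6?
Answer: 3495035 + 78*I*√6 ≈ 3.495e+6 + 191.06*I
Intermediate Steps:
X(d) = -6 + d
H(s, c) = 26*c (H(s, c) = (13*c)*2 = 26*c)
(3237097 + 258926) + H(X(23), F(P(-6))) = (3237097 + 258926) + 26*(-38 - (-3)*√(-6)) = 3496023 + 26*(-38 - (-3)*I*√6) = 3496023 + 26*(-38 + 3*I*√6) = 3496023 + (-988 + 78*I*√6) = 3495035 + 78*I*√6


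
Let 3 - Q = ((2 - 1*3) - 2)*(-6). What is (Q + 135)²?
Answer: 14400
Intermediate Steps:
Q = -15 (Q = 3 - ((2 - 1*3) - 2)*(-6) = 3 - ((2 - 3) - 2)*(-6) = 3 - (-1 - 2)*(-6) = 3 - (-3)*(-6) = 3 - 1*18 = 3 - 18 = -15)
(Q + 135)² = (-15 + 135)² = 120² = 14400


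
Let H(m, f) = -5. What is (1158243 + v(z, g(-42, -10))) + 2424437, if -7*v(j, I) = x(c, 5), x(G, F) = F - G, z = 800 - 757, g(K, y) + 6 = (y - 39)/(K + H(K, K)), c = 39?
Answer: 25078794/7 ≈ 3.5827e+6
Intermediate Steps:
g(K, y) = -6 + (-39 + y)/(-5 + K) (g(K, y) = -6 + (y - 39)/(K - 5) = -6 + (-39 + y)/(-5 + K))
z = 43
v(j, I) = 34/7 (v(j, I) = -(5 - 1*39)/7 = -(5 - 39)/7 = -⅐*(-34) = 34/7)
(1158243 + v(z, g(-42, -10))) + 2424437 = (1158243 + 34/7) + 2424437 = 8107735/7 + 2424437 = 25078794/7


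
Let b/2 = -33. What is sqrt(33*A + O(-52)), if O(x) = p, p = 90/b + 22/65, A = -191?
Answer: I*sqrt(3222775270)/715 ≈ 79.398*I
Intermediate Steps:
b = -66 (b = 2*(-33) = -66)
p = -733/715 (p = 90/(-66) + 22/65 = 90*(-1/66) + 22*(1/65) = -15/11 + 22/65 = -733/715 ≈ -1.0252)
O(x) = -733/715
sqrt(33*A + O(-52)) = sqrt(33*(-191) - 733/715) = sqrt(-6303 - 733/715) = sqrt(-4507378/715) = I*sqrt(3222775270)/715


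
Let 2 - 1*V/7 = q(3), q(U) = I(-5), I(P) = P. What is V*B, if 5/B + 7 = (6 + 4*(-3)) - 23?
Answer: -245/36 ≈ -6.8056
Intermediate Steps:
q(U) = -5
V = 49 (V = 14 - 7*(-5) = 14 + 35 = 49)
B = -5/36 (B = 5/(-7 + ((6 + 4*(-3)) - 23)) = 5/(-7 + ((6 - 12) - 23)) = 5/(-7 + (-6 - 23)) = 5/(-7 - 29) = 5/(-36) = 5*(-1/36) = -5/36 ≈ -0.13889)
V*B = 49*(-5/36) = -245/36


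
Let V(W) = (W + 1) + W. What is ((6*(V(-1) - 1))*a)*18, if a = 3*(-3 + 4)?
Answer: -648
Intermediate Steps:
V(W) = 1 + 2*W (V(W) = (1 + W) + W = 1 + 2*W)
a = 3 (a = 3*1 = 3)
((6*(V(-1) - 1))*a)*18 = ((6*((1 + 2*(-1)) - 1))*3)*18 = ((6*((1 - 2) - 1))*3)*18 = ((6*(-1 - 1))*3)*18 = ((6*(-2))*3)*18 = -12*3*18 = -36*18 = -648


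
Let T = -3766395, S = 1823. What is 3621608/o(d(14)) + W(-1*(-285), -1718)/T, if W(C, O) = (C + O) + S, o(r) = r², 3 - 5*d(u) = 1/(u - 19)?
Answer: 71043782619793/8034976 ≈ 8.8418e+6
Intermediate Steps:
d(u) = ⅗ - 1/(5*(-19 + u)) (d(u) = ⅗ - 1/(5*(u - 19)) = ⅗ - 1/(5*(-19 + u)))
W(C, O) = 1823 + C + O (W(C, O) = (C + O) + 1823 = 1823 + C + O)
3621608/o(d(14)) + W(-1*(-285), -1718)/T = 3621608/(((-58 + 3*14)/(5*(-19 + 14)))²) + (1823 - 1*(-285) - 1718)/(-3766395) = 3621608/(((⅕)*(-58 + 42)/(-5))²) + (1823 + 285 - 1718)*(-1/3766395) = 3621608/(((⅕)*(-⅕)*(-16))²) + 390*(-1/3766395) = 3621608/((16/25)²) - 26/251093 = 3621608/(256/625) - 26/251093 = 3621608*(625/256) - 26/251093 = 282938125/32 - 26/251093 = 71043782619793/8034976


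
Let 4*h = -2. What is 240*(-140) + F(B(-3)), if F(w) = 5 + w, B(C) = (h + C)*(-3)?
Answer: -67169/2 ≈ -33585.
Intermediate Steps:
h = -1/2 (h = (1/4)*(-2) = -1/2 ≈ -0.50000)
B(C) = 3/2 - 3*C (B(C) = (-1/2 + C)*(-3) = 3/2 - 3*C)
240*(-140) + F(B(-3)) = 240*(-140) + (5 + (3/2 - 3*(-3))) = -33600 + (5 + (3/2 + 9)) = -33600 + (5 + 21/2) = -33600 + 31/2 = -67169/2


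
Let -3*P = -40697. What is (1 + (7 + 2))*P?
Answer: 406970/3 ≈ 1.3566e+5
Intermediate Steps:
P = 40697/3 (P = -⅓*(-40697) = 40697/3 ≈ 13566.)
(1 + (7 + 2))*P = (1 + (7 + 2))*(40697/3) = (1 + 9)*(40697/3) = 10*(40697/3) = 406970/3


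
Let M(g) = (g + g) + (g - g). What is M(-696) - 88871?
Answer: -90263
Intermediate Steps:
M(g) = 2*g (M(g) = 2*g + 0 = 2*g)
M(-696) - 88871 = 2*(-696) - 88871 = -1392 - 88871 = -90263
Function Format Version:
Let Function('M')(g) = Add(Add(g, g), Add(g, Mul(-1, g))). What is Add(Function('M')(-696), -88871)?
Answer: -90263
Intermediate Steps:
Function('M')(g) = Mul(2, g) (Function('M')(g) = Add(Mul(2, g), 0) = Mul(2, g))
Add(Function('M')(-696), -88871) = Add(Mul(2, -696), -88871) = Add(-1392, -88871) = -90263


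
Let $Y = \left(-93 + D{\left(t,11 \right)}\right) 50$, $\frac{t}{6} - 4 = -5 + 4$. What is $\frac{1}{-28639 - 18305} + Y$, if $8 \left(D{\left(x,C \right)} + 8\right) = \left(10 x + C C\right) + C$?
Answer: $- \frac{145526401}{46944} \approx -3100.0$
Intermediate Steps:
$t = 18$ ($t = 24 + 6 \left(-5 + 4\right) = 24 + 6 \left(-1\right) = 24 - 6 = 18$)
$D{\left(x,C \right)} = -8 + \frac{C}{8} + \frac{C^{2}}{8} + \frac{5 x}{4}$ ($D{\left(x,C \right)} = -8 + \frac{\left(10 x + C C\right) + C}{8} = -8 + \frac{\left(10 x + C^{2}\right) + C}{8} = -8 + \frac{\left(C^{2} + 10 x\right) + C}{8} = -8 + \frac{C + C^{2} + 10 x}{8} = -8 + \left(\frac{C}{8} + \frac{C^{2}}{8} + \frac{5 x}{4}\right) = -8 + \frac{C}{8} + \frac{C^{2}}{8} + \frac{5 x}{4}$)
$Y = -3100$ ($Y = \left(-93 + \left(-8 + \frac{1}{8} \cdot 11 + \frac{11^{2}}{8} + \frac{5}{4} \cdot 18\right)\right) 50 = \left(-93 + \left(-8 + \frac{11}{8} + \frac{1}{8} \cdot 121 + \frac{45}{2}\right)\right) 50 = \left(-93 + \left(-8 + \frac{11}{8} + \frac{121}{8} + \frac{45}{2}\right)\right) 50 = \left(-93 + 31\right) 50 = \left(-62\right) 50 = -3100$)
$\frac{1}{-28639 - 18305} + Y = \frac{1}{-28639 - 18305} - 3100 = \frac{1}{-46944} - 3100 = - \frac{1}{46944} - 3100 = - \frac{145526401}{46944}$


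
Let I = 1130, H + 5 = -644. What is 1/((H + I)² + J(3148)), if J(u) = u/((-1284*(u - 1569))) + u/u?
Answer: 506859/117267911171 ≈ 4.3222e-6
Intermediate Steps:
H = -649 (H = -5 - 644 = -649)
J(u) = 1 + u/(2014596 - 1284*u) (J(u) = u/((-1284*(-1569 + u))) + 1 = u/(2014596 - 1284*u) + 1 = 1 + u/(2014596 - 1284*u))
1/((H + I)² + J(3148)) = 1/((-649 + 1130)² + (-2014596 + 1283*3148)/(1284*(-1569 + 3148))) = 1/(481² + (1/1284)*(-2014596 + 4038884)/1579) = 1/(231361 + (1/1284)*(1/1579)*2024288) = 1/(231361 + 506072/506859) = 1/(117267911171/506859) = 506859/117267911171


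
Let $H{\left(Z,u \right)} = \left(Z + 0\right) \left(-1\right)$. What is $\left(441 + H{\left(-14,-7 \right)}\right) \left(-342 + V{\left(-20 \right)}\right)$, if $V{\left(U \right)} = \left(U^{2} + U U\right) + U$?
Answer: $199290$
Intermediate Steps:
$V{\left(U \right)} = U + 2 U^{2}$ ($V{\left(U \right)} = \left(U^{2} + U^{2}\right) + U = 2 U^{2} + U = U + 2 U^{2}$)
$H{\left(Z,u \right)} = - Z$ ($H{\left(Z,u \right)} = Z \left(-1\right) = - Z$)
$\left(441 + H{\left(-14,-7 \right)}\right) \left(-342 + V{\left(-20 \right)}\right) = \left(441 - -14\right) \left(-342 - 20 \left(1 + 2 \left(-20\right)\right)\right) = \left(441 + 14\right) \left(-342 - 20 \left(1 - 40\right)\right) = 455 \left(-342 - -780\right) = 455 \left(-342 + 780\right) = 455 \cdot 438 = 199290$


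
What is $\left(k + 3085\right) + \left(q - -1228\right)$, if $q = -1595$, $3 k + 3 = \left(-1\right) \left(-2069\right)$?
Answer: $\frac{10220}{3} \approx 3406.7$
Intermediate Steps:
$k = \frac{2066}{3}$ ($k = -1 + \frac{\left(-1\right) \left(-2069\right)}{3} = -1 + \frac{1}{3} \cdot 2069 = -1 + \frac{2069}{3} = \frac{2066}{3} \approx 688.67$)
$\left(k + 3085\right) + \left(q - -1228\right) = \left(\frac{2066}{3} + 3085\right) - 367 = \frac{11321}{3} + \left(-1595 + 1228\right) = \frac{11321}{3} - 367 = \frac{10220}{3}$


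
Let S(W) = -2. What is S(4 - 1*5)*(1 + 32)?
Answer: -66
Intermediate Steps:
S(4 - 1*5)*(1 + 32) = -2*(1 + 32) = -2*33 = -66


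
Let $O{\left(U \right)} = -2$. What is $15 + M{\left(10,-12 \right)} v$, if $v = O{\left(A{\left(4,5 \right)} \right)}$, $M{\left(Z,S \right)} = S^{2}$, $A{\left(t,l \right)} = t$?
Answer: $-273$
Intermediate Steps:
$v = -2$
$15 + M{\left(10,-12 \right)} v = 15 + \left(-12\right)^{2} \left(-2\right) = 15 + 144 \left(-2\right) = 15 - 288 = -273$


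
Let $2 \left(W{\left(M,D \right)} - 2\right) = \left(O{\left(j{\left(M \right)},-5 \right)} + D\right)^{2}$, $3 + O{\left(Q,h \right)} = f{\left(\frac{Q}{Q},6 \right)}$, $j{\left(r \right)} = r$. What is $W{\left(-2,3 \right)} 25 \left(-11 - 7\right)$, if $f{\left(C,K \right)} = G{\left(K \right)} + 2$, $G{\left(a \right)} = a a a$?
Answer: $-10693800$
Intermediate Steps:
$G{\left(a \right)} = a^{3}$ ($G{\left(a \right)} = a^{2} a = a^{3}$)
$f{\left(C,K \right)} = 2 + K^{3}$ ($f{\left(C,K \right)} = K^{3} + 2 = 2 + K^{3}$)
$O{\left(Q,h \right)} = 215$ ($O{\left(Q,h \right)} = -3 + \left(2 + 6^{3}\right) = -3 + \left(2 + 216\right) = -3 + 218 = 215$)
$W{\left(M,D \right)} = 2 + \frac{\left(215 + D\right)^{2}}{2}$
$W{\left(-2,3 \right)} 25 \left(-11 - 7\right) = \left(2 + \frac{\left(215 + 3\right)^{2}}{2}\right) 25 \left(-11 - 7\right) = \left(2 + \frac{218^{2}}{2}\right) 25 \left(-18\right) = \left(2 + \frac{1}{2} \cdot 47524\right) 25 \left(-18\right) = \left(2 + 23762\right) 25 \left(-18\right) = 23764 \cdot 25 \left(-18\right) = 594100 \left(-18\right) = -10693800$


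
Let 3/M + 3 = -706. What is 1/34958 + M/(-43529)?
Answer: 30966935/1078875928438 ≈ 2.8703e-5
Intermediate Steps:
M = -3/709 (M = 3/(-3 - 706) = 3/(-709) = 3*(-1/709) = -3/709 ≈ -0.0042313)
1/34958 + M/(-43529) = 1/34958 - 3/709/(-43529) = 1*(1/34958) - 3/709*(-1/43529) = 1/34958 + 3/30862061 = 30966935/1078875928438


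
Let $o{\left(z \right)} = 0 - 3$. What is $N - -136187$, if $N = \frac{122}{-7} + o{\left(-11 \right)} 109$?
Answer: $\frac{950898}{7} \approx 1.3584 \cdot 10^{5}$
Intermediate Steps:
$o{\left(z \right)} = -3$
$N = - \frac{2411}{7}$ ($N = \frac{122}{-7} - 327 = 122 \left(- \frac{1}{7}\right) - 327 = - \frac{122}{7} - 327 = - \frac{2411}{7} \approx -344.43$)
$N - -136187 = - \frac{2411}{7} - -136187 = - \frac{2411}{7} + 136187 = \frac{950898}{7}$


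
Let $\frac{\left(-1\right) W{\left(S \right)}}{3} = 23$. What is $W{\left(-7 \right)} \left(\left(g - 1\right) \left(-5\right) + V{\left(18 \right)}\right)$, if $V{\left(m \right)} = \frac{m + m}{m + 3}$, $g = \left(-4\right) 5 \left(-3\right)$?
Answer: $\frac{141657}{7} \approx 20237.0$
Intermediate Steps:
$g = 60$ ($g = \left(-20\right) \left(-3\right) = 60$)
$W{\left(S \right)} = -69$ ($W{\left(S \right)} = \left(-3\right) 23 = -69$)
$V{\left(m \right)} = \frac{2 m}{3 + m}$
$W{\left(-7 \right)} \left(\left(g - 1\right) \left(-5\right) + V{\left(18 \right)}\right) = - 69 \left(\left(60 - 1\right) \left(-5\right) + 2 \cdot 18 \frac{1}{3 + 18}\right) = - 69 \left(59 \left(-5\right) + 2 \cdot 18 \cdot \frac{1}{21}\right) = - 69 \left(-295 + 2 \cdot 18 \cdot \frac{1}{21}\right) = - 69 \left(-295 + \frac{12}{7}\right) = \left(-69\right) \left(- \frac{2053}{7}\right) = \frac{141657}{7}$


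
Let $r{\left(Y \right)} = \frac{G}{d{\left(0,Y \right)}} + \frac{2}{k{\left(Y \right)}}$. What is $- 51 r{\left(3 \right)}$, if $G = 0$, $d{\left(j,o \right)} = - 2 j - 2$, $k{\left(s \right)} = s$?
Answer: $-34$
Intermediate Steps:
$d{\left(j,o \right)} = -2 - 2 j$ ($d{\left(j,o \right)} = - 2 j - 2 = -2 - 2 j$)
$r{\left(Y \right)} = \frac{2}{Y}$ ($r{\left(Y \right)} = \frac{0}{-2 - 0} + \frac{2}{Y} = \frac{0}{-2 + 0} + \frac{2}{Y} = \frac{0}{-2} + \frac{2}{Y} = 0 \left(- \frac{1}{2}\right) + \frac{2}{Y} = 0 + \frac{2}{Y} = \frac{2}{Y}$)
$- 51 r{\left(3 \right)} = - 51 \cdot \frac{2}{3} = - 51 \cdot 2 \cdot \frac{1}{3} = \left(-51\right) \frac{2}{3} = -34$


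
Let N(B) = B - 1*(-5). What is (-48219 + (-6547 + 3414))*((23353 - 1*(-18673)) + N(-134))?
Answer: -2151494744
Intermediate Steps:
N(B) = 5 + B (N(B) = B + 5 = 5 + B)
(-48219 + (-6547 + 3414))*((23353 - 1*(-18673)) + N(-134)) = (-48219 + (-6547 + 3414))*((23353 - 1*(-18673)) + (5 - 134)) = (-48219 - 3133)*((23353 + 18673) - 129) = -51352*(42026 - 129) = -51352*41897 = -2151494744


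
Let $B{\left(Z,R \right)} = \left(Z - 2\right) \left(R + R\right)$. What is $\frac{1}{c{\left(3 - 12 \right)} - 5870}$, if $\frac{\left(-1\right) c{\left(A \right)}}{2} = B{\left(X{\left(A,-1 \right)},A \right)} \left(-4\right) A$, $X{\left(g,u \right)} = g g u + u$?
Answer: $- \frac{1}{114734} \approx -8.7158 \cdot 10^{-6}$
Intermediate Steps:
$X{\left(g,u \right)} = u + u g^{2}$ ($X{\left(g,u \right)} = g^{2} u + u = u g^{2} + u = u + u g^{2}$)
$B{\left(Z,R \right)} = 2 R \left(-2 + Z\right)$ ($B{\left(Z,R \right)} = \left(-2 + Z\right) 2 R = 2 R \left(-2 + Z\right)$)
$c{\left(A \right)} = 16 A^{2} \left(-3 - A^{2}\right)$ ($c{\left(A \right)} = - 2 \cdot 2 A \left(-2 - \left(1 + A^{2}\right)\right) \left(-4\right) A = - 2 \cdot 2 A \left(-3 - A^{2}\right) \left(-4\right) A = - 2 - 8 A \left(-3 - A^{2}\right) A = - 2 \left(- 8 A^{2} \left(-3 - A^{2}\right)\right) = 16 A^{2} \left(-3 - A^{2}\right)$)
$\frac{1}{c{\left(3 - 12 \right)} - 5870} = \frac{1}{16 \left(3 - 12\right)^{2} \left(-3 - \left(3 - 12\right)^{2}\right) - 5870} = \frac{1}{16 \left(-9\right)^{2} \left(-3 - \left(-9\right)^{2}\right) - 5870} = \frac{1}{16 \cdot 81 \left(-3 - 81\right) - 5870} = \frac{1}{16 \cdot 81 \left(-84\right) - 5870} = \frac{1}{-108864 - 5870} = \frac{1}{-114734} = - \frac{1}{114734}$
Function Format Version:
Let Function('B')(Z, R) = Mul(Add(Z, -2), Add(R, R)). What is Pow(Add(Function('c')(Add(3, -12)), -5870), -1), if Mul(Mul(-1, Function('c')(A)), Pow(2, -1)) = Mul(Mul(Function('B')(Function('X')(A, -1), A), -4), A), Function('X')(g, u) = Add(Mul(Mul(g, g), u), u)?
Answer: Rational(-1, 114734) ≈ -8.7158e-6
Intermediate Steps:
Function('X')(g, u) = Add(u, Mul(u, Pow(g, 2))) (Function('X')(g, u) = Add(Mul(Pow(g, 2), u), u) = Add(Mul(u, Pow(g, 2)), u) = Add(u, Mul(u, Pow(g, 2))))
Function('B')(Z, R) = Mul(2, R, Add(-2, Z)) (Function('B')(Z, R) = Mul(Add(-2, Z), Mul(2, R)) = Mul(2, R, Add(-2, Z)))
Function('c')(A) = Mul(16, Pow(A, 2), Add(-3, Mul(-1, Pow(A, 2)))) (Function('c')(A) = Mul(-2, Mul(Mul(Mul(2, A, Add(-2, Mul(-1, Add(1, Pow(A, 2))))), -4), A)) = Mul(-2, Mul(Mul(Mul(2, A, Add(-2, Add(-1, Mul(-1, Pow(A, 2))))), -4), A)) = Mul(-2, Mul(Mul(Mul(2, A, Add(-3, Mul(-1, Pow(A, 2)))), -4), A)) = Mul(-2, Mul(Mul(-8, A, Add(-3, Mul(-1, Pow(A, 2)))), A)) = Mul(-2, Mul(-8, Pow(A, 2), Add(-3, Mul(-1, Pow(A, 2))))) = Mul(16, Pow(A, 2), Add(-3, Mul(-1, Pow(A, 2)))))
Pow(Add(Function('c')(Add(3, -12)), -5870), -1) = Pow(Add(Mul(16, Pow(Add(3, -12), 2), Add(-3, Mul(-1, Pow(Add(3, -12), 2)))), -5870), -1) = Pow(Add(Mul(16, Pow(-9, 2), Add(-3, Mul(-1, Pow(-9, 2)))), -5870), -1) = Pow(Add(Mul(16, 81, Add(-3, Mul(-1, 81))), -5870), -1) = Pow(Add(Mul(16, 81, Add(-3, -81)), -5870), -1) = Pow(Add(Mul(16, 81, -84), -5870), -1) = Pow(Add(-108864, -5870), -1) = Pow(-114734, -1) = Rational(-1, 114734)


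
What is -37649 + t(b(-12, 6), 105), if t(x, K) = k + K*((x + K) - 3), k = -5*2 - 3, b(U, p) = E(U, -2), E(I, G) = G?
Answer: -27162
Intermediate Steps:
b(U, p) = -2
k = -13 (k = -10 - 3 = -13)
t(x, K) = -13 + K*(-3 + K + x) (t(x, K) = -13 + K*((x + K) - 3) = -13 + K*((K + x) - 3) = -13 + K*(-3 + K + x))
-37649 + t(b(-12, 6), 105) = -37649 + (-13 + 105**2 - 3*105 + 105*(-2)) = -37649 + (-13 + 11025 - 315 - 210) = -37649 + 10487 = -27162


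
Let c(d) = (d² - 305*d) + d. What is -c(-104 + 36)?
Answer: -25296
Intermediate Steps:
c(d) = d² - 304*d
-c(-104 + 36) = -(-104 + 36)*(-304 + (-104 + 36)) = -(-68)*(-304 - 68) = -(-68)*(-372) = -1*25296 = -25296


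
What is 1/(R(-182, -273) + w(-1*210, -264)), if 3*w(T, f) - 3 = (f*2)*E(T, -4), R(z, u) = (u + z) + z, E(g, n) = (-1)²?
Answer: -1/812 ≈ -0.0012315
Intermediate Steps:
E(g, n) = 1
R(z, u) = u + 2*z
w(T, f) = 1 + 2*f/3 (w(T, f) = 1 + ((f*2)*1)/3 = 1 + ((2*f)*1)/3 = 1 + (2*f)/3 = 1 + 2*f/3)
1/(R(-182, -273) + w(-1*210, -264)) = 1/((-273 + 2*(-182)) + (1 + (⅔)*(-264))) = 1/((-273 - 364) + (1 - 176)) = 1/(-637 - 175) = 1/(-812) = -1/812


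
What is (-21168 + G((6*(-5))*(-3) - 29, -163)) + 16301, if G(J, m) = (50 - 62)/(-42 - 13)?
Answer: -267673/55 ≈ -4866.8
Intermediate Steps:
G(J, m) = 12/55 (G(J, m) = -12/(-55) = -12*(-1/55) = 12/55)
(-21168 + G((6*(-5))*(-3) - 29, -163)) + 16301 = (-21168 + 12/55) + 16301 = -1164228/55 + 16301 = -267673/55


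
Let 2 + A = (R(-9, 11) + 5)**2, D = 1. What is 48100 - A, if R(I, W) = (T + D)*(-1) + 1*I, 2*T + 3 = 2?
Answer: 192327/4 ≈ 48082.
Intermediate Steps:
T = -1/2 (T = -3/2 + (1/2)*2 = -3/2 + 1 = -1/2 ≈ -0.50000)
R(I, W) = -1/2 + I (R(I, W) = (-1/2 + 1)*(-1) + 1*I = (1/2)*(-1) + I = -1/2 + I)
A = 73/4 (A = -2 + ((-1/2 - 9) + 5)**2 = -2 + (-19/2 + 5)**2 = -2 + (-9/2)**2 = -2 + 81/4 = 73/4 ≈ 18.250)
48100 - A = 48100 - 1*73/4 = 48100 - 73/4 = 192327/4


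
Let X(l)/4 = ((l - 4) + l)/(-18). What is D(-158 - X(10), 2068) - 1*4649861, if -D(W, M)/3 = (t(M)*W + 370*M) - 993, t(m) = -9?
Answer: -6946532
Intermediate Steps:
X(l) = 8/9 - 4*l/9 (X(l) = 4*(((l - 4) + l)/(-18)) = 4*(((-4 + l) + l)*(-1/18)) = 4*((-4 + 2*l)*(-1/18)) = 4*(2/9 - l/9) = 8/9 - 4*l/9)
D(W, M) = 2979 - 1110*M + 27*W (D(W, M) = -3*((-9*W + 370*M) - 993) = -3*(-993 - 9*W + 370*M) = 2979 - 1110*M + 27*W)
D(-158 - X(10), 2068) - 1*4649861 = (2979 - 1110*2068 + 27*(-158 - (8/9 - 4/9*10))) - 1*4649861 = (2979 - 2295480 + 27*(-158 - (8/9 - 40/9))) - 4649861 = (2979 - 2295480 + 27*(-158 - 1*(-32/9))) - 4649861 = (2979 - 2295480 + 27*(-158 + 32/9)) - 4649861 = (2979 - 2295480 + 27*(-1390/9)) - 4649861 = (2979 - 2295480 - 4170) - 4649861 = -2296671 - 4649861 = -6946532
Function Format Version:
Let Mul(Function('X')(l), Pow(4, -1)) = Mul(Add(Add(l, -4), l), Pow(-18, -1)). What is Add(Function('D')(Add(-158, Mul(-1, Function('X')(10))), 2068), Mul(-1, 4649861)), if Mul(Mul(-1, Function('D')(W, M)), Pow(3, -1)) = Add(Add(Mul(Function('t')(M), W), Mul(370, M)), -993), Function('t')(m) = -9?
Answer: -6946532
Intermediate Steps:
Function('X')(l) = Add(Rational(8, 9), Mul(Rational(-4, 9), l)) (Function('X')(l) = Mul(4, Mul(Add(Add(l, -4), l), Pow(-18, -1))) = Mul(4, Mul(Add(Add(-4, l), l), Rational(-1, 18))) = Mul(4, Mul(Add(-4, Mul(2, l)), Rational(-1, 18))) = Mul(4, Add(Rational(2, 9), Mul(Rational(-1, 9), l))) = Add(Rational(8, 9), Mul(Rational(-4, 9), l)))
Function('D')(W, M) = Add(2979, Mul(-1110, M), Mul(27, W)) (Function('D')(W, M) = Mul(-3, Add(Add(Mul(-9, W), Mul(370, M)), -993)) = Mul(-3, Add(-993, Mul(-9, W), Mul(370, M))) = Add(2979, Mul(-1110, M), Mul(27, W)))
Add(Function('D')(Add(-158, Mul(-1, Function('X')(10))), 2068), Mul(-1, 4649861)) = Add(Add(2979, Mul(-1110, 2068), Mul(27, Add(-158, Mul(-1, Add(Rational(8, 9), Mul(Rational(-4, 9), 10)))))), Mul(-1, 4649861)) = Add(Add(2979, -2295480, Mul(27, Add(-158, Mul(-1, Add(Rational(8, 9), Rational(-40, 9)))))), -4649861) = Add(Add(2979, -2295480, Mul(27, Add(-158, Mul(-1, Rational(-32, 9))))), -4649861) = Add(Add(2979, -2295480, Mul(27, Add(-158, Rational(32, 9)))), -4649861) = Add(Add(2979, -2295480, Mul(27, Rational(-1390, 9))), -4649861) = Add(Add(2979, -2295480, -4170), -4649861) = Add(-2296671, -4649861) = -6946532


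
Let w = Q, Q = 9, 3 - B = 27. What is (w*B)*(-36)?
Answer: 7776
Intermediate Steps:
B = -24 (B = 3 - 1*27 = 3 - 27 = -24)
w = 9
(w*B)*(-36) = (9*(-24))*(-36) = -216*(-36) = 7776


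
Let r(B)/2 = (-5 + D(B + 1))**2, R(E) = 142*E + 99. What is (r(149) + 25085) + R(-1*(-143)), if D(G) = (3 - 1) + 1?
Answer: 45498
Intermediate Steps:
R(E) = 99 + 142*E
D(G) = 3 (D(G) = 2 + 1 = 3)
r(B) = 8 (r(B) = 2*(-5 + 3)**2 = 2*(-2)**2 = 2*4 = 8)
(r(149) + 25085) + R(-1*(-143)) = (8 + 25085) + (99 + 142*(-1*(-143))) = 25093 + (99 + 142*143) = 25093 + (99 + 20306) = 25093 + 20405 = 45498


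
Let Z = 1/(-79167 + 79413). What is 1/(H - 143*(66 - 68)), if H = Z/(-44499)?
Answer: 10946754/3130771643 ≈ 0.0034965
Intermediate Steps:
Z = 1/246 ≈ 0.0040650
H = -1/10946754 (H = (1/246)/(-44499) = (1/246)*(-1/44499) = -1/10946754 ≈ -9.1351e-8)
1/(H - 143*(66 - 68)) = 1/(-1/10946754 - 143*(66 - 68)) = 1/(-1/10946754 - 143*(-2)) = 1/(-1/10946754 + 286) = 1/(3130771643/10946754) = 10946754/3130771643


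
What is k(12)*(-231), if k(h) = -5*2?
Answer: 2310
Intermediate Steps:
k(h) = -10
k(12)*(-231) = -10*(-231) = 2310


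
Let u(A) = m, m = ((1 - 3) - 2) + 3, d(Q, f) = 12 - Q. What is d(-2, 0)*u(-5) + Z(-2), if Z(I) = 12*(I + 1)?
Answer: -26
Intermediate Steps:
Z(I) = 12 + 12*I (Z(I) = 12*(1 + I) = 12 + 12*I)
m = -1 (m = (-2 - 2) + 3 = -4 + 3 = -1)
u(A) = -1
d(-2, 0)*u(-5) + Z(-2) = (12 - 1*(-2))*(-1) + (12 + 12*(-2)) = (12 + 2)*(-1) + (12 - 24) = 14*(-1) - 12 = -14 - 12 = -26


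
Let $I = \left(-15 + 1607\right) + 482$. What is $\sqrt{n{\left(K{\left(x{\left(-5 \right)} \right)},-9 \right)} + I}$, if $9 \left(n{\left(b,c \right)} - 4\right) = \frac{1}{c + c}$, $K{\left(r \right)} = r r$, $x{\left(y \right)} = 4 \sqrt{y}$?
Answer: $\frac{\sqrt{673270}}{18} \approx 45.585$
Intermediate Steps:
$K{\left(r \right)} = r^{2}$
$I = 2074$ ($I = 1592 + 482 = 2074$)
$n{\left(b,c \right)} = 4 + \frac{1}{18 c}$ ($n{\left(b,c \right)} = 4 + \frac{1}{9 \left(c + c\right)} = 4 + \frac{1}{9 \cdot 2 c} = 4 + \frac{\frac{1}{2} \frac{1}{c}}{9} = 4 + \frac{1}{18 c}$)
$\sqrt{n{\left(K{\left(x{\left(-5 \right)} \right)},-9 \right)} + I} = \sqrt{\left(4 + \frac{1}{18 \left(-9\right)}\right) + 2074} = \sqrt{\left(4 + \frac{1}{18} \left(- \frac{1}{9}\right)\right) + 2074} = \sqrt{\left(4 - \frac{1}{162}\right) + 2074} = \sqrt{\frac{647}{162} + 2074} = \sqrt{\frac{336635}{162}} = \frac{\sqrt{673270}}{18}$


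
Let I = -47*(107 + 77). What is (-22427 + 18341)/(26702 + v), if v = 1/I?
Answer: -3926192/25657655 ≈ -0.15302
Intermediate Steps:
I = -8648 (I = -47*184 = -8648)
v = -1/8648 (v = 1/(-8648) = -1/8648 ≈ -0.00011563)
(-22427 + 18341)/(26702 + v) = (-22427 + 18341)/(26702 - 1/8648) = -4086/230918895/8648 = -4086*8648/230918895 = -3926192/25657655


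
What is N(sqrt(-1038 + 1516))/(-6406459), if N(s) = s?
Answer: -sqrt(478)/6406459 ≈ -3.4127e-6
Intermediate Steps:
N(sqrt(-1038 + 1516))/(-6406459) = sqrt(-1038 + 1516)/(-6406459) = sqrt(478)*(-1/6406459) = -sqrt(478)/6406459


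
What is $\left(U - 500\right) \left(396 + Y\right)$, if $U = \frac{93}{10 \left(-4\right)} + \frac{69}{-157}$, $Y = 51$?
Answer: $- \frac{1411340367}{6280} \approx -2.2474 \cdot 10^{5}$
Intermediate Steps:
$U = - \frac{17361}{6280}$ ($U = \frac{93}{-40} + 69 \left(- \frac{1}{157}\right) = 93 \left(- \frac{1}{40}\right) - \frac{69}{157} = - \frac{93}{40} - \frac{69}{157} = - \frac{17361}{6280} \approx -2.7645$)
$\left(U - 500\right) \left(396 + Y\right) = \left(- \frac{17361}{6280} - 500\right) \left(396 + 51\right) = \left(- \frac{3157361}{6280}\right) 447 = - \frac{1411340367}{6280}$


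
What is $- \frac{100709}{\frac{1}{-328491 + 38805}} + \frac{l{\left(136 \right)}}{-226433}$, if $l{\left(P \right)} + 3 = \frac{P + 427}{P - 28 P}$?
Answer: $\frac{24257061189785102603}{831461976} \approx 2.9174 \cdot 10^{10}$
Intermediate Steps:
$l{\left(P \right)} = -3 - \frac{427 + P}{27 P}$ ($l{\left(P \right)} = -3 + \frac{P + 427}{P - 28 P} = -3 + \frac{427 + P}{\left(-27\right) P} = -3 + \left(427 + P\right) \left(- \frac{1}{27 P}\right) = -3 - \frac{427 + P}{27 P}$)
$- \frac{100709}{\frac{1}{-328491 + 38805}} + \frac{l{\left(136 \right)}}{-226433} = - \frac{100709}{\frac{1}{-328491 + 38805}} + \frac{\frac{1}{27} \cdot \frac{1}{136} \left(-427 - 11152\right)}{-226433} = - \frac{100709}{\frac{1}{-289686}} + \frac{1}{27} \cdot \frac{1}{136} \left(-427 - 11152\right) \left(- \frac{1}{226433}\right) = - \frac{100709}{- \frac{1}{289686}} + \frac{1}{27} \cdot \frac{1}{136} \left(-11579\right) \left(- \frac{1}{226433}\right) = \left(-100709\right) \left(-289686\right) - - \frac{11579}{831461976} = 29173987374 + \frac{11579}{831461976} = \frac{24257061189785102603}{831461976}$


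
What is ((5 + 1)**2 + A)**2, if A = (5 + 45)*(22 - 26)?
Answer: 26896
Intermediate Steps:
A = -200 (A = 50*(-4) = -200)
((5 + 1)**2 + A)**2 = ((5 + 1)**2 - 200)**2 = (6**2 - 200)**2 = (36 - 200)**2 = (-164)**2 = 26896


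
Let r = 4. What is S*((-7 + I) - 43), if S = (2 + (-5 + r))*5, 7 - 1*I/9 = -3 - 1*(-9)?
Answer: -205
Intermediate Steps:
I = 9 (I = 63 - 9*(-3 - 1*(-9)) = 63 - 9*(-3 + 9) = 63 - 9*6 = 63 - 54 = 9)
S = 5 (S = (2 + (-5 + 4))*5 = (2 - 1)*5 = 1*5 = 5)
S*((-7 + I) - 43) = 5*((-7 + 9) - 43) = 5*(2 - 43) = 5*(-41) = -205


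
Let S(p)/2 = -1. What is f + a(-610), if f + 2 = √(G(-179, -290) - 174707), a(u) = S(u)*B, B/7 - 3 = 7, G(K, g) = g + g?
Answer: -142 + I*√175287 ≈ -142.0 + 418.67*I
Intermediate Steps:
S(p) = -2 (S(p) = 2*(-1) = -2)
G(K, g) = 2*g
B = 70 (B = 21 + 7*7 = 21 + 49 = 70)
a(u) = -140 (a(u) = -2*70 = -140)
f = -2 + I*√175287 (f = -2 + √(2*(-290) - 174707) = -2 + √(-580 - 174707) = -2 + √(-175287) = -2 + I*√175287 ≈ -2.0 + 418.67*I)
f + a(-610) = (-2 + I*√175287) - 140 = -142 + I*√175287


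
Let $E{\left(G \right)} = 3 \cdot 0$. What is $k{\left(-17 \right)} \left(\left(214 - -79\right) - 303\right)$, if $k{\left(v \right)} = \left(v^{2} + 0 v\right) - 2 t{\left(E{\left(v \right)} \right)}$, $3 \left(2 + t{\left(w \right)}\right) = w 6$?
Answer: $-2930$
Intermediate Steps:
$E{\left(G \right)} = 0$
$t{\left(w \right)} = -2 + 2 w$ ($t{\left(w \right)} = -2 + \frac{w 6}{3} = -2 + \frac{6 w}{3} = -2 + 2 w$)
$k{\left(v \right)} = 4 + v^{2}$ ($k{\left(v \right)} = \left(v^{2} + 0 v\right) - 2 \left(-2 + 2 \cdot 0\right) = \left(v^{2} + 0\right) - 2 \left(-2 + 0\right) = v^{2} - -4 = v^{2} + 4 = 4 + v^{2}$)
$k{\left(-17 \right)} \left(\left(214 - -79\right) - 303\right) = \left(4 + \left(-17\right)^{2}\right) \left(\left(214 - -79\right) - 303\right) = \left(4 + 289\right) \left(\left(214 + 79\right) - 303\right) = 293 \left(293 - 303\right) = 293 \left(-10\right) = -2930$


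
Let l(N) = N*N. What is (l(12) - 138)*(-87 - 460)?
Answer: -3282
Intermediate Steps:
l(N) = N**2
(l(12) - 138)*(-87 - 460) = (12**2 - 138)*(-87 - 460) = (144 - 138)*(-547) = 6*(-547) = -3282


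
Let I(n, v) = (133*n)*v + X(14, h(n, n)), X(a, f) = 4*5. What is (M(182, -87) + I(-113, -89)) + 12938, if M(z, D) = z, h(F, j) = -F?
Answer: 1350721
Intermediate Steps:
X(a, f) = 20
I(n, v) = 20 + 133*n*v (I(n, v) = (133*n)*v + 20 = 133*n*v + 20 = 20 + 133*n*v)
(M(182, -87) + I(-113, -89)) + 12938 = (182 + (20 + 133*(-113)*(-89))) + 12938 = (182 + (20 + 1337581)) + 12938 = (182 + 1337601) + 12938 = 1337783 + 12938 = 1350721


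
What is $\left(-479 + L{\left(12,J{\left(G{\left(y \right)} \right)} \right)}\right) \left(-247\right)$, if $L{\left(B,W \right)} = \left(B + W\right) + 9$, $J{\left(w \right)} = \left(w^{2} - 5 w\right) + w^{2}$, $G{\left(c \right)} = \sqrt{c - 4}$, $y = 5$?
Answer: $113867$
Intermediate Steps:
$G{\left(c \right)} = \sqrt{-4 + c}$
$J{\left(w \right)} = - 5 w + 2 w^{2}$
$L{\left(B,W \right)} = 9 + B + W$
$\left(-479 + L{\left(12,J{\left(G{\left(y \right)} \right)} \right)}\right) \left(-247\right) = \left(-479 + \left(9 + 12 + \sqrt{-4 + 5} \left(-5 + 2 \sqrt{-4 + 5}\right)\right)\right) \left(-247\right) = \left(-479 + \left(9 + 12 + \sqrt{1} \left(-5 + 2 \sqrt{1}\right)\right)\right) \left(-247\right) = \left(-479 + \left(9 + 12 + 1 \left(-5 + 2 \cdot 1\right)\right)\right) \left(-247\right) = \left(-479 + \left(9 + 12 + 1 \left(-5 + 2\right)\right)\right) \left(-247\right) = \left(-479 + \left(9 + 12 + 1 \left(-3\right)\right)\right) \left(-247\right) = \left(-479 + \left(9 + 12 - 3\right)\right) \left(-247\right) = \left(-479 + 18\right) \left(-247\right) = \left(-461\right) \left(-247\right) = 113867$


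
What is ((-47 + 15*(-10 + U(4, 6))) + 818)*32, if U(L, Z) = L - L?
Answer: 19872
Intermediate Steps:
U(L, Z) = 0
((-47 + 15*(-10 + U(4, 6))) + 818)*32 = ((-47 + 15*(-10 + 0)) + 818)*32 = ((-47 + 15*(-10)) + 818)*32 = ((-47 - 150) + 818)*32 = (-197 + 818)*32 = 621*32 = 19872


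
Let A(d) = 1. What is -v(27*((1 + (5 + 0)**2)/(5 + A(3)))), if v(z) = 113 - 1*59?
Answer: -54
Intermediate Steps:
v(z) = 54 (v(z) = 113 - 59 = 54)
-v(27*((1 + (5 + 0)**2)/(5 + A(3)))) = -1*54 = -54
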